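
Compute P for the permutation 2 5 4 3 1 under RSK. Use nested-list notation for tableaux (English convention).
Insert 2: appended to row 1. P = [[2]].
Insert 5: appended to row 1. P = [[2, 5]].
Insert 4: 4 bumps 5 from row 1; 5 starts row 2. P = [[2, 4], [5]].
Insert 3: 3 bumps 4 from row 1; 4 bumps 5 from row 2; 5 starts row 3. P = [[2, 3], [4], [5]].
Insert 1: 1 bumps 2 from row 1; 2 bumps 4 from row 2; 4 bumps 5 from row 3; 5 starts row 4. P = [[1, 3], [2], [4], [5]].

So P = [[1, 3], [2], [4], [5]].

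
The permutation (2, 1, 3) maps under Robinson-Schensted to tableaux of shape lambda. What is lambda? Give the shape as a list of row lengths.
Row-insert each entry into an empty tableau.

After inserting 2: P = [[2]].
After inserting 1: P = [[1], [2]].
After inserting 3: P = [[1, 3], [2]].

The final insertion tableau P = [[1, 3], [2]] has shape [2, 1].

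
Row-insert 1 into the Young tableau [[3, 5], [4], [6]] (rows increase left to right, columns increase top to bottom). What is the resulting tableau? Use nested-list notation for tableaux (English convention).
[[1, 5], [3], [4], [6]]

In row 1, 1 replaces 3 (the leftmost entry greater than 1); 3 is bumped to row 2. In row 2, 3 replaces 4 (the leftmost entry greater than 3); 4 is bumped to row 3. In row 3, 4 replaces 6 (the leftmost entry greater than 4); 6 is bumped to row 4. 6 starts a new row 4. The new tableau is [[1, 5], [3], [4], [6]].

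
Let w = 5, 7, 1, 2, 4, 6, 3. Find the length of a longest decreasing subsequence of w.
3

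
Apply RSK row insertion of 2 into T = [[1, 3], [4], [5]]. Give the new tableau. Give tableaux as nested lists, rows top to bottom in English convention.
[[1, 2], [3], [4], [5]]

In row 1, 2 replaces 3 (the leftmost entry greater than 2); 3 is bumped to row 2. In row 2, 3 replaces 4 (the leftmost entry greater than 3); 4 is bumped to row 3. In row 3, 4 replaces 5 (the leftmost entry greater than 4); 5 is bumped to row 4. 5 starts a new row 4. The new tableau is [[1, 2], [3], [4], [5]].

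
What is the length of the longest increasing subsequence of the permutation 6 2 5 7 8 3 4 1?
4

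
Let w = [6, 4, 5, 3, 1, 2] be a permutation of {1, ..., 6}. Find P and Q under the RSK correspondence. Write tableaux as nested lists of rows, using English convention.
Insert each entry of the permutation into P by Schensted row insertion, recording in Q the position of each new cell.

After inserting 6: P = [[6]].
After inserting 4: P = [[4], [6]].
After inserting 5: P = [[4, 5], [6]].
After inserting 3: P = [[3, 5], [4], [6]].
After inserting 1: P = [[1, 5], [3], [4], [6]].
After inserting 2: P = [[1, 2], [3, 5], [4], [6]].

So P = [[1, 2], [3, 5], [4], [6]], Q = [[1, 3], [2, 6], [4], [5]].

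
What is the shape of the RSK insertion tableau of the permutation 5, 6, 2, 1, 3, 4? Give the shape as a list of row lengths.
Row-insert each entry into an empty tableau.

After inserting 5: P = [[5]].
After inserting 6: P = [[5, 6]].
After inserting 2: P = [[2, 6], [5]].
After inserting 1: P = [[1, 6], [2], [5]].
After inserting 3: P = [[1, 3], [2, 6], [5]].
After inserting 4: P = [[1, 3, 4], [2, 6], [5]].

The final insertion tableau P = [[1, 3, 4], [2, 6], [5]] has shape [3, 2, 1].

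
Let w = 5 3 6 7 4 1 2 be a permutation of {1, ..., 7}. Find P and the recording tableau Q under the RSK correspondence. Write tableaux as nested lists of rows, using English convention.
P = [[1, 2, 7], [3, 4], [5, 6]], Q = [[1, 3, 4], [2, 5], [6, 7]]

Insert each entry of the permutation into P by Schensted row insertion, recording in Q the position of each new cell.

Insert 5: appended to row 1. P = [[5]].
Insert 3: 3 bumps 5 from row 1; 5 starts row 2. P = [[3], [5]].
Insert 6: appended to row 1. P = [[3, 6], [5]].
Insert 7: appended to row 1. P = [[3, 6, 7], [5]].
Insert 4: 4 bumps 6 from row 1; 6 appends to row 2. P = [[3, 4, 7], [5, 6]].
Insert 1: 1 bumps 3 from row 1; 3 bumps 5 from row 2; 5 starts row 3. P = [[1, 4, 7], [3, 6], [5]].
Insert 2: 2 bumps 4 from row 1; 4 bumps 6 from row 2; 6 appends to row 3. P = [[1, 2, 7], [3, 4], [5, 6]].

So P = [[1, 2, 7], [3, 4], [5, 6]], Q = [[1, 3, 4], [2, 5], [6, 7]].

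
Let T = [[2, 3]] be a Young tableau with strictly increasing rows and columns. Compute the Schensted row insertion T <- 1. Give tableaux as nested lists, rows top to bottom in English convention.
In row 1, 1 replaces 2 (the leftmost entry greater than 1); 2 is bumped to row 2. 2 starts a new row 2. The new tableau is [[1, 3], [2]].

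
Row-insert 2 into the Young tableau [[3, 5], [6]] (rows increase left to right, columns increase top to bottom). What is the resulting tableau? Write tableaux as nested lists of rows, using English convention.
In row 1, 2 replaces 3 (the leftmost entry greater than 2); 3 is bumped to row 2. In row 2, 3 replaces 6 (the leftmost entry greater than 3); 6 is bumped to row 3. 6 starts a new row 3. The new tableau is [[2, 5], [3], [6]].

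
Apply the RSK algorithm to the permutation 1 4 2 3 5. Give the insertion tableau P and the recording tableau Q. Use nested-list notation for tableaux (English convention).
Insert each entry of the permutation into P by Schensted row insertion, recording in Q the position of each new cell.

Insert 1: appended to row 1. P = [[1]].
Insert 4: appended to row 1. P = [[1, 4]].
Insert 2: 2 bumps 4 from row 1; 4 starts row 2. P = [[1, 2], [4]].
Insert 3: appended to row 1. P = [[1, 2, 3], [4]].
Insert 5: appended to row 1. P = [[1, 2, 3, 5], [4]].

So P = [[1, 2, 3, 5], [4]], Q = [[1, 2, 4, 5], [3]].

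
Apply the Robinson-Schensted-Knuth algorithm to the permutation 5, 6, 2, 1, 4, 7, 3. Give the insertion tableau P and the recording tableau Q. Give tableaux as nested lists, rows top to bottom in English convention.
P = [[1, 3, 7], [2, 4], [5, 6]], Q = [[1, 2, 6], [3, 5], [4, 7]]

Insert each entry of the permutation into P by Schensted row insertion, recording in Q the position of each new cell.

After inserting 5: P = [[5]].
After inserting 6: P = [[5, 6]].
After inserting 2: P = [[2, 6], [5]].
After inserting 1: P = [[1, 6], [2], [5]].
After inserting 4: P = [[1, 4], [2, 6], [5]].
After inserting 7: P = [[1, 4, 7], [2, 6], [5]].
After inserting 3: P = [[1, 3, 7], [2, 4], [5, 6]].

So P = [[1, 3, 7], [2, 4], [5, 6]], Q = [[1, 2, 6], [3, 5], [4, 7]].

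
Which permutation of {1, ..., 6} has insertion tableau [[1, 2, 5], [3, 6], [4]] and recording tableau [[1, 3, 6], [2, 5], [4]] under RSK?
Reverse RSK: for i = n, n-1, ..., 1, locate i in Q, remove the corresponding corner cell from P, and reverse-bump its entry up through P; the value ejected from row 1 is w(i).

So w = 4 3 6 1 2 5.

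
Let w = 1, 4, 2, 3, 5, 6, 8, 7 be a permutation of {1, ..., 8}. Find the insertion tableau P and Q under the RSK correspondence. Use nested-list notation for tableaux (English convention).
Insert each entry of the permutation into P by Schensted row insertion, recording in Q the position of each new cell.

Insert 1: appended to row 1. P = [[1]].
Insert 4: appended to row 1. P = [[1, 4]].
Insert 2: 2 bumps 4 from row 1; 4 starts row 2. P = [[1, 2], [4]].
Insert 3: appended to row 1. P = [[1, 2, 3], [4]].
Insert 5: appended to row 1. P = [[1, 2, 3, 5], [4]].
Insert 6: appended to row 1. P = [[1, 2, 3, 5, 6], [4]].
Insert 8: appended to row 1. P = [[1, 2, 3, 5, 6, 8], [4]].
Insert 7: 7 bumps 8 from row 1; 8 appends to row 2. P = [[1, 2, 3, 5, 6, 7], [4, 8]].

So P = [[1, 2, 3, 5, 6, 7], [4, 8]], Q = [[1, 2, 4, 5, 6, 7], [3, 8]].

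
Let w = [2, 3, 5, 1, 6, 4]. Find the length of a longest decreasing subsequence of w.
2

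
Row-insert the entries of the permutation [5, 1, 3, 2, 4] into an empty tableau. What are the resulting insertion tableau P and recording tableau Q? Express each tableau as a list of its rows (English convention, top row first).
P = [[1, 2, 4], [3], [5]], Q = [[1, 3, 5], [2], [4]]

Insert each entry of the permutation into P by Schensted row insertion, recording in Q the position of each new cell.

Insert 5: appended to row 1. P = [[5]].
Insert 1: 1 bumps 5 from row 1; 5 starts row 2. P = [[1], [5]].
Insert 3: appended to row 1. P = [[1, 3], [5]].
Insert 2: 2 bumps 3 from row 1; 3 bumps 5 from row 2; 5 starts row 3. P = [[1, 2], [3], [5]].
Insert 4: appended to row 1. P = [[1, 2, 4], [3], [5]].

So P = [[1, 2, 4], [3], [5]], Q = [[1, 3, 5], [2], [4]].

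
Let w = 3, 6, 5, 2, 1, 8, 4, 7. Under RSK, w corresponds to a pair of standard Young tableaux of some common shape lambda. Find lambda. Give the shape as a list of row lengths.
[3, 3, 1, 1]

Row-insert each entry into an empty tableau.

After inserting 3: P = [[3]].
After inserting 6: P = [[3, 6]].
After inserting 5: P = [[3, 5], [6]].
After inserting 2: P = [[2, 5], [3], [6]].
After inserting 1: P = [[1, 5], [2], [3], [6]].
After inserting 8: P = [[1, 5, 8], [2], [3], [6]].
After inserting 4: P = [[1, 4, 8], [2, 5], [3], [6]].
After inserting 7: P = [[1, 4, 7], [2, 5, 8], [3], [6]].

The final insertion tableau P = [[1, 4, 7], [2, 5, 8], [3], [6]] has shape [3, 3, 1, 1].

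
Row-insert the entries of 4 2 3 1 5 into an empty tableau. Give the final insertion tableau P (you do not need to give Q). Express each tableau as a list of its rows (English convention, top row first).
P = [[1, 3, 5], [2], [4]]

Insert 4: appended to row 1. P = [[4]].
Insert 2: 2 bumps 4 from row 1; 4 starts row 2. P = [[2], [4]].
Insert 3: appended to row 1. P = [[2, 3], [4]].
Insert 1: 1 bumps 2 from row 1; 2 bumps 4 from row 2; 4 starts row 3. P = [[1, 3], [2], [4]].
Insert 5: appended to row 1. P = [[1, 3, 5], [2], [4]].

So P = [[1, 3, 5], [2], [4]].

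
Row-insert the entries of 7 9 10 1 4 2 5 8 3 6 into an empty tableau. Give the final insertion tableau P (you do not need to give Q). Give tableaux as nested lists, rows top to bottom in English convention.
P = [[1, 2, 3, 6], [4, 5, 8], [7, 9, 10]]

Insert 7: appended to row 1. P = [[7]].
Insert 9: appended to row 1. P = [[7, 9]].
Insert 10: appended to row 1. P = [[7, 9, 10]].
Insert 1: 1 bumps 7 from row 1; 7 starts row 2. P = [[1, 9, 10], [7]].
Insert 4: 4 bumps 9 from row 1; 9 appends to row 2. P = [[1, 4, 10], [7, 9]].
Insert 2: 2 bumps 4 from row 1; 4 bumps 7 from row 2; 7 starts row 3. P = [[1, 2, 10], [4, 9], [7]].
Insert 5: 5 bumps 10 from row 1; 10 appends to row 2. P = [[1, 2, 5], [4, 9, 10], [7]].
Insert 8: appended to row 1. P = [[1, 2, 5, 8], [4, 9, 10], [7]].
Insert 3: 3 bumps 5 from row 1; 5 bumps 9 from row 2; 9 appends to row 3. P = [[1, 2, 3, 8], [4, 5, 10], [7, 9]].
Insert 6: 6 bumps 8 from row 1; 8 bumps 10 from row 2; 10 appends to row 3. P = [[1, 2, 3, 6], [4, 5, 8], [7, 9, 10]].

So P = [[1, 2, 3, 6], [4, 5, 8], [7, 9, 10]].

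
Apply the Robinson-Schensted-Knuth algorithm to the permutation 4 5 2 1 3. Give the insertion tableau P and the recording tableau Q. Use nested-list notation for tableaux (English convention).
P = [[1, 3], [2, 5], [4]], Q = [[1, 2], [3, 5], [4]]

Insert each entry of the permutation into P by Schensted row insertion, recording in Q the position of each new cell.

Insert 4: appended to row 1. P = [[4]].
Insert 5: appended to row 1. P = [[4, 5]].
Insert 2: 2 bumps 4 from row 1; 4 starts row 2. P = [[2, 5], [4]].
Insert 1: 1 bumps 2 from row 1; 2 bumps 4 from row 2; 4 starts row 3. P = [[1, 5], [2], [4]].
Insert 3: 3 bumps 5 from row 1; 5 appends to row 2. P = [[1, 3], [2, 5], [4]].

So P = [[1, 3], [2, 5], [4]], Q = [[1, 2], [3, 5], [4]].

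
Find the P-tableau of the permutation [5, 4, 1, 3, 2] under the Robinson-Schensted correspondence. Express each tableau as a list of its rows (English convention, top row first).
Insert 5: appended to row 1. P = [[5]].
Insert 4: 4 bumps 5 from row 1; 5 starts row 2. P = [[4], [5]].
Insert 1: 1 bumps 4 from row 1; 4 bumps 5 from row 2; 5 starts row 3. P = [[1], [4], [5]].
Insert 3: appended to row 1. P = [[1, 3], [4], [5]].
Insert 2: 2 bumps 3 from row 1; 3 bumps 4 from row 2; 4 bumps 5 from row 3; 5 starts row 4. P = [[1, 2], [3], [4], [5]].

So P = [[1, 2], [3], [4], [5]].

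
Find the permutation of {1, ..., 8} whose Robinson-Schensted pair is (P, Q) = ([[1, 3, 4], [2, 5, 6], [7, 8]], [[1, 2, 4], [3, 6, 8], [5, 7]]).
2 7 5 8 1 6 3 4

Reverse the RSK construction: for i from n down to 1, find the cell of Q containing i, remove the entry at that cell from P, and reverse-bump it up through P; the value ejected from row 1 is w(i).

Step i=8: Q has 8 at row 2, column 3; remove 6 from row 2 of P and reverse-bump: 6 enters row 1 and ejects 4. So w(8) = 4. P is now [[1, 3, 6], [2, 5], [7, 8]].
Step i=7: Q has 7 at row 3, column 2; remove 8 from row 3 of P and reverse-bump: 8 enters row 2 and ejects 5; 5 enters row 1 and ejects 3. So w(7) = 3. P is now [[1, 5, 6], [2, 8], [7]].
Step i=6: Q has 6 at row 2, column 2; remove 8 from row 2 of P and reverse-bump: 8 enters row 1 and ejects 6. So w(6) = 6. P is now [[1, 5, 8], [2], [7]].
Step i=5: Q has 5 at row 3, column 1; remove 7 from row 3 of P and reverse-bump: 7 enters row 2 and ejects 2; 2 enters row 1 and ejects 1. So w(5) = 1. P is now [[2, 5, 8], [7]].
Step i=4: Q has 4 at row 1, column 3; remove that cell from P, ejecting 8. So w(4) = 8. P is now [[2, 5], [7]].
Step i=3: Q has 3 at row 2, column 1; remove 7 from row 2 of P and reverse-bump: 7 enters row 1 and ejects 5. So w(3) = 5. P is now [[2, 7]].
Step i=2: Q has 2 at row 1, column 2; remove that cell from P, ejecting 7. So w(2) = 7. P is now [[2]].
Step i=1: Q has 1 at row 1, column 1; remove that cell from P, ejecting 2. So w(1) = 2. P is now [].

So w = 2 7 5 8 1 6 3 4.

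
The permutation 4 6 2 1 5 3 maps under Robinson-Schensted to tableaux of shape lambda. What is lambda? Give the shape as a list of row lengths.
[2, 2, 2]

Row-insert each entry into an empty tableau.

After inserting 4: P = [[4]].
After inserting 6: P = [[4, 6]].
After inserting 2: P = [[2, 6], [4]].
After inserting 1: P = [[1, 6], [2], [4]].
After inserting 5: P = [[1, 5], [2, 6], [4]].
After inserting 3: P = [[1, 3], [2, 5], [4, 6]].

The final insertion tableau P = [[1, 3], [2, 5], [4, 6]] has shape [2, 2, 2].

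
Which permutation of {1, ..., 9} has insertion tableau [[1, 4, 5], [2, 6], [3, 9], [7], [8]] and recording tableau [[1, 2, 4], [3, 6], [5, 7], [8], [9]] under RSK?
3 8 4 9 2 7 6 5 1

Reverse the RSK construction: for i from n down to 1, find the cell of Q containing i, remove the entry at that cell from P, and reverse-bump it up through P; the value ejected from row 1 is w(i).

Step i=9: Q has 9 at row 5, column 1; remove 8 from row 5 of P and reverse-bump: 8 enters row 4 and ejects 7; 7 enters row 3 and ejects 3; 3 enters row 2 and ejects 2; 2 enters row 1 and ejects 1. So w(9) = 1. P is now [[2, 4, 5], [3, 6], [7, 9], [8]].
Step i=8: Q has 8 at row 4, column 1; remove 8 from row 4 of P and reverse-bump: 8 enters row 3 and ejects 7; 7 enters row 2 and ejects 6; 6 enters row 1 and ejects 5. So w(8) = 5. P is now [[2, 4, 6], [3, 7], [8, 9]].
Step i=7: Q has 7 at row 3, column 2; remove 9 from row 3 of P and reverse-bump: 9 enters row 2 and ejects 7; 7 enters row 1 and ejects 6. So w(7) = 6. P is now [[2, 4, 7], [3, 9], [8]].
Step i=6: Q has 6 at row 2, column 2; remove 9 from row 2 of P and reverse-bump: 9 enters row 1 and ejects 7. So w(6) = 7. P is now [[2, 4, 9], [3], [8]].
Step i=5: Q has 5 at row 3, column 1; remove 8 from row 3 of P and reverse-bump: 8 enters row 2 and ejects 3; 3 enters row 1 and ejects 2. So w(5) = 2. P is now [[3, 4, 9], [8]].
Step i=4: Q has 4 at row 1, column 3; remove that cell from P, ejecting 9. So w(4) = 9. P is now [[3, 4], [8]].
Step i=3: Q has 3 at row 2, column 1; remove 8 from row 2 of P and reverse-bump: 8 enters row 1 and ejects 4. So w(3) = 4. P is now [[3, 8]].
Step i=2: Q has 2 at row 1, column 2; remove that cell from P, ejecting 8. So w(2) = 8. P is now [[3]].
Step i=1: Q has 1 at row 1, column 1; remove that cell from P, ejecting 3. So w(1) = 3. P is now [].

So w = 3 8 4 9 2 7 6 5 1.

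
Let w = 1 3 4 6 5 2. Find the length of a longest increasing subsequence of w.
4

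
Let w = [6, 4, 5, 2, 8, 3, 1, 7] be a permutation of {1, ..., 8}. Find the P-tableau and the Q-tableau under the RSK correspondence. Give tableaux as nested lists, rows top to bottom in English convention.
Insert each entry of the permutation into P by Schensted row insertion, recording in Q the position of each new cell.

Insert 6: appended to row 1. P = [[6]].
Insert 4: 4 bumps 6 from row 1; 6 starts row 2. P = [[4], [6]].
Insert 5: appended to row 1. P = [[4, 5], [6]].
Insert 2: 2 bumps 4 from row 1; 4 bumps 6 from row 2; 6 starts row 3. P = [[2, 5], [4], [6]].
Insert 8: appended to row 1. P = [[2, 5, 8], [4], [6]].
Insert 3: 3 bumps 5 from row 1; 5 appends to row 2. P = [[2, 3, 8], [4, 5], [6]].
Insert 1: 1 bumps 2 from row 1; 2 bumps 4 from row 2; 4 bumps 6 from row 3; 6 starts row 4. P = [[1, 3, 8], [2, 5], [4], [6]].
Insert 7: 7 bumps 8 from row 1; 8 appends to row 2. P = [[1, 3, 7], [2, 5, 8], [4], [6]].

So P = [[1, 3, 7], [2, 5, 8], [4], [6]], Q = [[1, 3, 5], [2, 6, 8], [4], [7]].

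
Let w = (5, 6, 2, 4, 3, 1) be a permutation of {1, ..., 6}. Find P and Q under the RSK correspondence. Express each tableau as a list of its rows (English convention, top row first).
P = [[1, 3], [2, 6], [4], [5]], Q = [[1, 2], [3, 4], [5], [6]]

Insert each entry of the permutation into P by Schensted row insertion, recording in Q the position of each new cell.

Insert 5: appended to row 1. P = [[5]].
Insert 6: appended to row 1. P = [[5, 6]].
Insert 2: 2 bumps 5 from row 1; 5 starts row 2. P = [[2, 6], [5]].
Insert 4: 4 bumps 6 from row 1; 6 appends to row 2. P = [[2, 4], [5, 6]].
Insert 3: 3 bumps 4 from row 1; 4 bumps 5 from row 2; 5 starts row 3. P = [[2, 3], [4, 6], [5]].
Insert 1: 1 bumps 2 from row 1; 2 bumps 4 from row 2; 4 bumps 5 from row 3; 5 starts row 4. P = [[1, 3], [2, 6], [4], [5]].

So P = [[1, 3], [2, 6], [4], [5]], Q = [[1, 2], [3, 4], [5], [6]].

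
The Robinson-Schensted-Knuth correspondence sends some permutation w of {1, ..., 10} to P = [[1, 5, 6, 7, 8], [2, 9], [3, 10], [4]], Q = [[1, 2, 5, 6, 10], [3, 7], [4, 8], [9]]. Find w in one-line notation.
4 5 3 2 6 10 9 7 1 8

Reverse the RSK construction: for i from n down to 1, find the cell of Q containing i, remove the entry at that cell from P, and reverse-bump it up through P; the value ejected from row 1 is w(i).

Step i=10: Q has 10 at row 1, column 5; remove that cell from P, ejecting 8. So w(10) = 8. P is now [[1, 5, 6, 7], [2, 9], [3, 10], [4]].
Step i=9: Q has 9 at row 4, column 1; remove 4 from row 4 of P and reverse-bump: 4 enters row 3 and ejects 3; 3 enters row 2 and ejects 2; 2 enters row 1 and ejects 1. So w(9) = 1. P is now [[2, 5, 6, 7], [3, 9], [4, 10]].
Step i=8: Q has 8 at row 3, column 2; remove 10 from row 3 of P and reverse-bump: 10 enters row 2 and ejects 9; 9 enters row 1 and ejects 7. So w(8) = 7. P is now [[2, 5, 6, 9], [3, 10], [4]].
Step i=7: Q has 7 at row 2, column 2; remove 10 from row 2 of P and reverse-bump: 10 enters row 1 and ejects 9. So w(7) = 9. P is now [[2, 5, 6, 10], [3], [4]].
Step i=6: Q has 6 at row 1, column 4; remove that cell from P, ejecting 10. So w(6) = 10. P is now [[2, 5, 6], [3], [4]].
Step i=5: Q has 5 at row 1, column 3; remove that cell from P, ejecting 6. So w(5) = 6. P is now [[2, 5], [3], [4]].
Step i=4: Q has 4 at row 3, column 1; remove 4 from row 3 of P and reverse-bump: 4 enters row 2 and ejects 3; 3 enters row 1 and ejects 2. So w(4) = 2. P is now [[3, 5], [4]].
Step i=3: Q has 3 at row 2, column 1; remove 4 from row 2 of P and reverse-bump: 4 enters row 1 and ejects 3. So w(3) = 3. P is now [[4, 5]].
Step i=2: Q has 2 at row 1, column 2; remove that cell from P, ejecting 5. So w(2) = 5. P is now [[4]].
Step i=1: Q has 1 at row 1, column 1; remove that cell from P, ejecting 4. So w(1) = 4. P is now [].

So w = 4 5 3 2 6 10 9 7 1 8.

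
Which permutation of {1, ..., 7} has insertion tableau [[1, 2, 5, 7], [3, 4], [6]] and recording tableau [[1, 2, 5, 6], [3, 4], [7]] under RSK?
Reverse the RSK construction: for i from n down to 1, find the cell of Q containing i, remove the entry at that cell from P, and reverse-bump it up through P; the value ejected from row 1 is w(i).

Step i=7: Q has 7 at row 3, column 1; remove 6 from row 3 of P and reverse-bump: 6 enters row 2 and ejects 4; 4 enters row 1 and ejects 2. So w(7) = 2. P is now [[1, 4, 5, 7], [3, 6]].
Step i=6: Q has 6 at row 1, column 4; remove that cell from P, ejecting 7. So w(6) = 7. P is now [[1, 4, 5], [3, 6]].
Step i=5: Q has 5 at row 1, column 3; remove that cell from P, ejecting 5. So w(5) = 5. P is now [[1, 4], [3, 6]].
Step i=4: Q has 4 at row 2, column 2; remove 6 from row 2 of P and reverse-bump: 6 enters row 1 and ejects 4. So w(4) = 4. P is now [[1, 6], [3]].
Step i=3: Q has 3 at row 2, column 1; remove 3 from row 2 of P and reverse-bump: 3 enters row 1 and ejects 1. So w(3) = 1. P is now [[3, 6]].
Step i=2: Q has 2 at row 1, column 2; remove that cell from P, ejecting 6. So w(2) = 6. P is now [[3]].
Step i=1: Q has 1 at row 1, column 1; remove that cell from P, ejecting 3. So w(1) = 3. P is now [].

So w = 3 6 1 4 5 7 2.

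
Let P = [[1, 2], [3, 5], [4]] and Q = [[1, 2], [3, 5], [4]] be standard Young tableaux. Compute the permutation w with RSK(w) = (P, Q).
Reverse the RSK construction: for i from n down to 1, find the cell of Q containing i, remove the entry at that cell from P, and reverse-bump it up through P; the value ejected from row 1 is w(i).

Step i=5: Q has 5 at row 2, column 2; remove 5 from row 2 of P and reverse-bump: 5 enters row 1 and ejects 2. So w(5) = 2. P is now [[1, 5], [3], [4]].
Step i=4: Q has 4 at row 3, column 1; remove 4 from row 3 of P and reverse-bump: 4 enters row 2 and ejects 3; 3 enters row 1 and ejects 1. So w(4) = 1. P is now [[3, 5], [4]].
Step i=3: Q has 3 at row 2, column 1; remove 4 from row 2 of P and reverse-bump: 4 enters row 1 and ejects 3. So w(3) = 3. P is now [[4, 5]].
Step i=2: Q has 2 at row 1, column 2; remove that cell from P, ejecting 5. So w(2) = 5. P is now [[4]].
Step i=1: Q has 1 at row 1, column 1; remove that cell from P, ejecting 4. So w(1) = 4. P is now [].

So w = 4 5 3 1 2.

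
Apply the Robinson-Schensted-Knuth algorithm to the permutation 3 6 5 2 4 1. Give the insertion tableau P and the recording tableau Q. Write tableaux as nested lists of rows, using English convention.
P = [[1, 4], [2, 5], [3], [6]], Q = [[1, 2], [3, 5], [4], [6]]

Insert each entry of the permutation into P by Schensted row insertion, recording in Q the position of each new cell.

Insert 3: appended to row 1. P = [[3]], Q = [[1]].
Insert 6: appended to row 1. P = [[3, 6]], Q = [[1, 2]].
Insert 5: 5 bumps 6 from row 1; 6 starts row 2. P = [[3, 5], [6]], Q = [[1, 2], [3]].
Insert 2: 2 bumps 3 from row 1; 3 bumps 6 from row 2; 6 starts row 3. P = [[2, 5], [3], [6]], Q = [[1, 2], [3], [4]].
Insert 4: 4 bumps 5 from row 1; 5 appends to row 2. P = [[2, 4], [3, 5], [6]], Q = [[1, 2], [3, 5], [4]].
Insert 1: 1 bumps 2 from row 1; 2 bumps 3 from row 2; 3 bumps 6 from row 3; 6 starts row 4. P = [[1, 4], [2, 5], [3], [6]], Q = [[1, 2], [3, 5], [4], [6]].

So P = [[1, 4], [2, 5], [3], [6]], Q = [[1, 2], [3, 5], [4], [6]].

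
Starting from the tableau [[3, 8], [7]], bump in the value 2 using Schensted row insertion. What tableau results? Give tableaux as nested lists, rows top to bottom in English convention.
[[2, 8], [3], [7]]

In row 1, 2 replaces 3 (the leftmost entry greater than 2); 3 is bumped to row 2. In row 2, 3 replaces 7 (the leftmost entry greater than 3); 7 is bumped to row 3. 7 starts a new row 3. The new tableau is [[2, 8], [3], [7]].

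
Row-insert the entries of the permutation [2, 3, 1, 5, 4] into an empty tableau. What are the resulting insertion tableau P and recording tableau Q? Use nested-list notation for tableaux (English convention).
P = [[1, 3, 4], [2, 5]], Q = [[1, 2, 4], [3, 5]]

Insert each entry of the permutation into P by Schensted row insertion, recording in Q the position of each new cell.

Insert 2: appended to row 1. P = [[2]].
Insert 3: appended to row 1. P = [[2, 3]].
Insert 1: 1 bumps 2 from row 1; 2 starts row 2. P = [[1, 3], [2]].
Insert 5: appended to row 1. P = [[1, 3, 5], [2]].
Insert 4: 4 bumps 5 from row 1; 5 appends to row 2. P = [[1, 3, 4], [2, 5]].

So P = [[1, 3, 4], [2, 5]], Q = [[1, 2, 4], [3, 5]].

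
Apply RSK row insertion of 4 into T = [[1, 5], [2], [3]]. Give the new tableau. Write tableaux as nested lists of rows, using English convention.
[[1, 4], [2, 5], [3]]

In row 1, 4 replaces 5 (the leftmost entry greater than 4); 5 is bumped to row 2. 5 is appended to row 2. The new tableau is [[1, 4], [2, 5], [3]].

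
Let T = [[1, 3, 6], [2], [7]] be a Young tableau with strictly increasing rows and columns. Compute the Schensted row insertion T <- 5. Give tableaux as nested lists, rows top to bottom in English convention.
In row 1, 5 replaces 6 (the leftmost entry greater than 5); 6 is bumped to row 2. 6 is appended to row 2. The new tableau is [[1, 3, 5], [2, 6], [7]].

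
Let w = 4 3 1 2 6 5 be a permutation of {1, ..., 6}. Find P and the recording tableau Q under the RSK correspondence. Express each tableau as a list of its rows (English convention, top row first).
P = [[1, 2, 5], [3, 6], [4]], Q = [[1, 4, 5], [2, 6], [3]]

Insert each entry of the permutation into P by Schensted row insertion, recording in Q the position of each new cell.

Insert 4: appended to row 1. P = [[4]], Q = [[1]].
Insert 3: 3 bumps 4 from row 1; 4 starts row 2. P = [[3], [4]], Q = [[1], [2]].
Insert 1: 1 bumps 3 from row 1; 3 bumps 4 from row 2; 4 starts row 3. P = [[1], [3], [4]], Q = [[1], [2], [3]].
Insert 2: appended to row 1. P = [[1, 2], [3], [4]], Q = [[1, 4], [2], [3]].
Insert 6: appended to row 1. P = [[1, 2, 6], [3], [4]], Q = [[1, 4, 5], [2], [3]].
Insert 5: 5 bumps 6 from row 1; 6 appends to row 2. P = [[1, 2, 5], [3, 6], [4]], Q = [[1, 4, 5], [2, 6], [3]].

So P = [[1, 2, 5], [3, 6], [4]], Q = [[1, 4, 5], [2, 6], [3]].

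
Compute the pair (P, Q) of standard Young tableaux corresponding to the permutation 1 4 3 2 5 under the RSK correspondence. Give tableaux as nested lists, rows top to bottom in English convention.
Insert each entry of the permutation into P by Schensted row insertion, recording in Q the position of each new cell.

Insert 1: appended to row 1. P = [[1]].
Insert 4: appended to row 1. P = [[1, 4]].
Insert 3: 3 bumps 4 from row 1; 4 starts row 2. P = [[1, 3], [4]].
Insert 2: 2 bumps 3 from row 1; 3 bumps 4 from row 2; 4 starts row 3. P = [[1, 2], [3], [4]].
Insert 5: appended to row 1. P = [[1, 2, 5], [3], [4]].

So P = [[1, 2, 5], [3], [4]], Q = [[1, 2, 5], [3], [4]].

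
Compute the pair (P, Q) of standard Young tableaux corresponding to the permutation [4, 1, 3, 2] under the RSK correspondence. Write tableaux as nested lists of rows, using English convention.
P = [[1, 2], [3], [4]], Q = [[1, 3], [2], [4]]

Insert each entry of the permutation into P by Schensted row insertion, recording in Q the position of each new cell.

After inserting 4: P = [[4]].
After inserting 1: P = [[1], [4]].
After inserting 3: P = [[1, 3], [4]].
After inserting 2: P = [[1, 2], [3], [4]].

So P = [[1, 2], [3], [4]], Q = [[1, 3], [2], [4]].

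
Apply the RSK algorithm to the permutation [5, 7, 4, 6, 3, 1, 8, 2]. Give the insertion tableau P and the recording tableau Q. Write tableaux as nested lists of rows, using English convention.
Insert each entry of the permutation into P by Schensted row insertion, recording in Q the position of each new cell.

Insert 5: appended to row 1. P = [[5]].
Insert 7: appended to row 1. P = [[5, 7]].
Insert 4: 4 bumps 5 from row 1; 5 starts row 2. P = [[4, 7], [5]].
Insert 6: 6 bumps 7 from row 1; 7 appends to row 2. P = [[4, 6], [5, 7]].
Insert 3: 3 bumps 4 from row 1; 4 bumps 5 from row 2; 5 starts row 3. P = [[3, 6], [4, 7], [5]].
Insert 1: 1 bumps 3 from row 1; 3 bumps 4 from row 2; 4 bumps 5 from row 3; 5 starts row 4. P = [[1, 6], [3, 7], [4], [5]].
Insert 8: appended to row 1. P = [[1, 6, 8], [3, 7], [4], [5]].
Insert 2: 2 bumps 6 from row 1; 6 bumps 7 from row 2; 7 appends to row 3. P = [[1, 2, 8], [3, 6], [4, 7], [5]].

So P = [[1, 2, 8], [3, 6], [4, 7], [5]], Q = [[1, 2, 7], [3, 4], [5, 8], [6]].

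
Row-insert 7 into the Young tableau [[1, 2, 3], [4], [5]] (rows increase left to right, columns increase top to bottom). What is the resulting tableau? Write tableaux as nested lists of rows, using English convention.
7 is larger than every entry of row 1, so it is appended to row 1. The new tableau is [[1, 2, 3, 7], [4], [5]].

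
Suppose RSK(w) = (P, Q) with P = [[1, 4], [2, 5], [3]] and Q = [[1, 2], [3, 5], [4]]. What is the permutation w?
3 5 2 1 4

Reverse the RSK construction: for i from n down to 1, find the cell of Q containing i, remove the entry at that cell from P, and reverse-bump it up through P; the value ejected from row 1 is w(i).

Step i=5: Q has 5 at row 2, column 2; remove 5 from row 2 of P and reverse-bump: 5 enters row 1 and ejects 4. So w(5) = 4. P is now [[1, 5], [2], [3]].
Step i=4: Q has 4 at row 3, column 1; remove 3 from row 3 of P and reverse-bump: 3 enters row 2 and ejects 2; 2 enters row 1 and ejects 1. So w(4) = 1. P is now [[2, 5], [3]].
Step i=3: Q has 3 at row 2, column 1; remove 3 from row 2 of P and reverse-bump: 3 enters row 1 and ejects 2. So w(3) = 2. P is now [[3, 5]].
Step i=2: Q has 2 at row 1, column 2; remove that cell from P, ejecting 5. So w(2) = 5. P is now [[3]].
Step i=1: Q has 1 at row 1, column 1; remove that cell from P, ejecting 3. So w(1) = 3. P is now [].

So w = 3 5 2 1 4.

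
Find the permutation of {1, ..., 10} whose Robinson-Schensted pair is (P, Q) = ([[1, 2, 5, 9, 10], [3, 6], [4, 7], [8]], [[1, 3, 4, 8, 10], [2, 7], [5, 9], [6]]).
Reverse the RSK construction: for i from n down to 1, find the cell of Q containing i, remove the entry at that cell from P, and reverse-bump it up through P; the value ejected from row 1 is w(i).

Step i=10: Q has 10 at row 1, column 5; remove that cell from P, ejecting 10. So w(10) = 10. P is now [[1, 2, 5, 9], [3, 6], [4, 7], [8]].
Step i=9: Q has 9 at row 3, column 2; remove 7 from row 3 of P and reverse-bump: 7 enters row 2 and ejects 6; 6 enters row 1 and ejects 5. So w(9) = 5. P is now [[1, 2, 6, 9], [3, 7], [4], [8]].
Step i=8: Q has 8 at row 1, column 4; remove that cell from P, ejecting 9. So w(8) = 9. P is now [[1, 2, 6], [3, 7], [4], [8]].
Step i=7: Q has 7 at row 2, column 2; remove 7 from row 2 of P and reverse-bump: 7 enters row 1 and ejects 6. So w(7) = 6. P is now [[1, 2, 7], [3], [4], [8]].
Step i=6: Q has 6 at row 4, column 1; remove 8 from row 4 of P and reverse-bump: 8 enters row 3 and ejects 4; 4 enters row 2 and ejects 3; 3 enters row 1 and ejects 2. So w(6) = 2. P is now [[1, 3, 7], [4], [8]].
Step i=5: Q has 5 at row 3, column 1; remove 8 from row 3 of P and reverse-bump: 8 enters row 2 and ejects 4; 4 enters row 1 and ejects 3. So w(5) = 3. P is now [[1, 4, 7], [8]].
Step i=4: Q has 4 at row 1, column 3; remove that cell from P, ejecting 7. So w(4) = 7. P is now [[1, 4], [8]].
Step i=3: Q has 3 at row 1, column 2; remove that cell from P, ejecting 4. So w(3) = 4. P is now [[1], [8]].
Step i=2: Q has 2 at row 2, column 1; remove 8 from row 2 of P and reverse-bump: 8 enters row 1 and ejects 1. So w(2) = 1. P is now [[8]].
Step i=1: Q has 1 at row 1, column 1; remove that cell from P, ejecting 8. So w(1) = 8. P is now [].

So w = 8 1 4 7 3 2 6 9 5 10.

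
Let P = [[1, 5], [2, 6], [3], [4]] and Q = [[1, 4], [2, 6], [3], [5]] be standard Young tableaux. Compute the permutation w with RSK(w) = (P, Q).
Reverse the RSK construction: for i from n down to 1, find the cell of Q containing i, remove the entry at that cell from P, and reverse-bump it up through P; the value ejected from row 1 is w(i).

Step i=6: Q has 6 at row 2, column 2; remove 6 from row 2 of P and reverse-bump: 6 enters row 1 and ejects 5. So w(6) = 5. P is now [[1, 6], [2], [3], [4]].
Step i=5: Q has 5 at row 4, column 1; remove 4 from row 4 of P and reverse-bump: 4 enters row 3 and ejects 3; 3 enters row 2 and ejects 2; 2 enters row 1 and ejects 1. So w(5) = 1. P is now [[2, 6], [3], [4]].
Step i=4: Q has 4 at row 1, column 2; remove that cell from P, ejecting 6. So w(4) = 6. P is now [[2], [3], [4]].
Step i=3: Q has 3 at row 3, column 1; remove 4 from row 3 of P and reverse-bump: 4 enters row 2 and ejects 3; 3 enters row 1 and ejects 2. So w(3) = 2. P is now [[3], [4]].
Step i=2: Q has 2 at row 2, column 1; remove 4 from row 2 of P and reverse-bump: 4 enters row 1 and ejects 3. So w(2) = 3. P is now [[4]].
Step i=1: Q has 1 at row 1, column 1; remove that cell from P, ejecting 4. So w(1) = 4. P is now [].

So w = 4 3 2 6 1 5.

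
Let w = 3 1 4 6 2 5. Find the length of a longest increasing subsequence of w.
3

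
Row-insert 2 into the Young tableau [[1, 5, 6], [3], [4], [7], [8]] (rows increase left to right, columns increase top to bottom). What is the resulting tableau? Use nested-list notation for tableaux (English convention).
In row 1, 2 replaces 5 (the leftmost entry greater than 2); 5 is bumped to row 2. 5 is appended to row 2. The new tableau is [[1, 2, 6], [3, 5], [4], [7], [8]].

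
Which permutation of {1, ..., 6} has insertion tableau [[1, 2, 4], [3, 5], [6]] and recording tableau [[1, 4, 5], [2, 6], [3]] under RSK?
Reverse the RSK construction: for i from n down to 1, find the cell of Q containing i, remove the entry at that cell from P, and reverse-bump it up through P; the value ejected from row 1 is w(i).

Step i=6: Q has 6 at row 2, column 2; remove 5 from row 2 of P and reverse-bump: 5 enters row 1 and ejects 4. So w(6) = 4. P is now [[1, 2, 5], [3], [6]].
Step i=5: Q has 5 at row 1, column 3; remove that cell from P, ejecting 5. So w(5) = 5. P is now [[1, 2], [3], [6]].
Step i=4: Q has 4 at row 1, column 2; remove that cell from P, ejecting 2. So w(4) = 2. P is now [[1], [3], [6]].
Step i=3: Q has 3 at row 3, column 1; remove 6 from row 3 of P and reverse-bump: 6 enters row 2 and ejects 3; 3 enters row 1 and ejects 1. So w(3) = 1. P is now [[3], [6]].
Step i=2: Q has 2 at row 2, column 1; remove 6 from row 2 of P and reverse-bump: 6 enters row 1 and ejects 3. So w(2) = 3. P is now [[6]].
Step i=1: Q has 1 at row 1, column 1; remove that cell from P, ejecting 6. So w(1) = 6. P is now [].

So w = 6 3 1 2 5 4.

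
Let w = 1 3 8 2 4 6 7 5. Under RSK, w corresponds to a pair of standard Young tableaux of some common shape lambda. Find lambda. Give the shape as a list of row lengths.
[5, 2, 1]

Row-insert each entry into an empty tableau.

After inserting 1: P = [[1]].
After inserting 3: P = [[1, 3]].
After inserting 8: P = [[1, 3, 8]].
After inserting 2: P = [[1, 2, 8], [3]].
After inserting 4: P = [[1, 2, 4], [3, 8]].
After inserting 6: P = [[1, 2, 4, 6], [3, 8]].
After inserting 7: P = [[1, 2, 4, 6, 7], [3, 8]].
After inserting 5: P = [[1, 2, 4, 5, 7], [3, 6], [8]].

The final insertion tableau P = [[1, 2, 4, 5, 7], [3, 6], [8]] has shape [5, 2, 1].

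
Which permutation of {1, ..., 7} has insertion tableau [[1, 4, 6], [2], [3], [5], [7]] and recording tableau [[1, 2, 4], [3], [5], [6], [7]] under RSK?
3 7 5 6 4 2 1

Reverse the RSK construction: for i from n down to 1, find the cell of Q containing i, remove the entry at that cell from P, and reverse-bump it up through P; the value ejected from row 1 is w(i).

Step i=7: Q has 7 at row 5, column 1; remove 7 from row 5 of P and reverse-bump: 7 enters row 4 and ejects 5; 5 enters row 3 and ejects 3; 3 enters row 2 and ejects 2; 2 enters row 1 and ejects 1. So w(7) = 1. P is now [[2, 4, 6], [3], [5], [7]].
Step i=6: Q has 6 at row 4, column 1; remove 7 from row 4 of P and reverse-bump: 7 enters row 3 and ejects 5; 5 enters row 2 and ejects 3; 3 enters row 1 and ejects 2. So w(6) = 2. P is now [[3, 4, 6], [5], [7]].
Step i=5: Q has 5 at row 3, column 1; remove 7 from row 3 of P and reverse-bump: 7 enters row 2 and ejects 5; 5 enters row 1 and ejects 4. So w(5) = 4. P is now [[3, 5, 6], [7]].
Step i=4: Q has 4 at row 1, column 3; remove that cell from P, ejecting 6. So w(4) = 6. P is now [[3, 5], [7]].
Step i=3: Q has 3 at row 2, column 1; remove 7 from row 2 of P and reverse-bump: 7 enters row 1 and ejects 5. So w(3) = 5. P is now [[3, 7]].
Step i=2: Q has 2 at row 1, column 2; remove that cell from P, ejecting 7. So w(2) = 7. P is now [[3]].
Step i=1: Q has 1 at row 1, column 1; remove that cell from P, ejecting 3. So w(1) = 3. P is now [].

So w = 3 7 5 6 4 2 1.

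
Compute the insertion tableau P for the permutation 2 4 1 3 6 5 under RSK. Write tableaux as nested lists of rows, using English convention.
P = [[1, 3, 5], [2, 4, 6]]

Insert 2: appended to row 1. P = [[2]].
Insert 4: appended to row 1. P = [[2, 4]].
Insert 1: 1 bumps 2 from row 1; 2 starts row 2. P = [[1, 4], [2]].
Insert 3: 3 bumps 4 from row 1; 4 appends to row 2. P = [[1, 3], [2, 4]].
Insert 6: appended to row 1. P = [[1, 3, 6], [2, 4]].
Insert 5: 5 bumps 6 from row 1; 6 appends to row 2. P = [[1, 3, 5], [2, 4, 6]].

So P = [[1, 3, 5], [2, 4, 6]].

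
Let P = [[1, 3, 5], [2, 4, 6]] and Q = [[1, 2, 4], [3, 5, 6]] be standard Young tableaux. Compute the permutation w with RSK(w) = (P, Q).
Reverse the RSK construction: for i from n down to 1, find the cell of Q containing i, remove the entry at that cell from P, and reverse-bump it up through P; the value ejected from row 1 is w(i).

Step i=6: Q has 6 at row 2, column 3; remove 6 from row 2 of P and reverse-bump: 6 enters row 1 and ejects 5. So w(6) = 5. P is now [[1, 3, 6], [2, 4]].
Step i=5: Q has 5 at row 2, column 2; remove 4 from row 2 of P and reverse-bump: 4 enters row 1 and ejects 3. So w(5) = 3. P is now [[1, 4, 6], [2]].
Step i=4: Q has 4 at row 1, column 3; remove that cell from P, ejecting 6. So w(4) = 6. P is now [[1, 4], [2]].
Step i=3: Q has 3 at row 2, column 1; remove 2 from row 2 of P and reverse-bump: 2 enters row 1 and ejects 1. So w(3) = 1. P is now [[2, 4]].
Step i=2: Q has 2 at row 1, column 2; remove that cell from P, ejecting 4. So w(2) = 4. P is now [[2]].
Step i=1: Q has 1 at row 1, column 1; remove that cell from P, ejecting 2. So w(1) = 2. P is now [].

So w = 2 4 1 6 3 5.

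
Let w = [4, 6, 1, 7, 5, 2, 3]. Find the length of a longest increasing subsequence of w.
3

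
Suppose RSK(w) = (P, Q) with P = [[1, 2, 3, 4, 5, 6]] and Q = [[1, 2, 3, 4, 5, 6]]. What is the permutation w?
Reverse the RSK construction: for i from n down to 1, find the cell of Q containing i, remove the entry at that cell from P, and reverse-bump it up through P; the value ejected from row 1 is w(i).

Step i=6: Q has 6 at row 1, column 6; remove that cell from P, ejecting 6. So w(6) = 6. P is now [[1, 2, 3, 4, 5]].
Step i=5: Q has 5 at row 1, column 5; remove that cell from P, ejecting 5. So w(5) = 5. P is now [[1, 2, 3, 4]].
Step i=4: Q has 4 at row 1, column 4; remove that cell from P, ejecting 4. So w(4) = 4. P is now [[1, 2, 3]].
Step i=3: Q has 3 at row 1, column 3; remove that cell from P, ejecting 3. So w(3) = 3. P is now [[1, 2]].
Step i=2: Q has 2 at row 1, column 2; remove that cell from P, ejecting 2. So w(2) = 2. P is now [[1]].
Step i=1: Q has 1 at row 1, column 1; remove that cell from P, ejecting 1. So w(1) = 1. P is now [].

So w = 1 2 3 4 5 6.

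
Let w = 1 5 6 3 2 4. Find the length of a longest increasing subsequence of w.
3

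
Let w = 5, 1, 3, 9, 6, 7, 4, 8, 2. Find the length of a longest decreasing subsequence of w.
4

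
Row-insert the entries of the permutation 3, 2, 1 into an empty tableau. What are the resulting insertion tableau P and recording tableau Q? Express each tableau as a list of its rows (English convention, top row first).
Insert each entry of the permutation into P by Schensted row insertion, recording in Q the position of each new cell.

Insert 3: appended to row 1. P = [[3]].
Insert 2: 2 bumps 3 from row 1; 3 starts row 2. P = [[2], [3]].
Insert 1: 1 bumps 2 from row 1; 2 bumps 3 from row 2; 3 starts row 3. P = [[1], [2], [3]].

So P = [[1], [2], [3]], Q = [[1], [2], [3]].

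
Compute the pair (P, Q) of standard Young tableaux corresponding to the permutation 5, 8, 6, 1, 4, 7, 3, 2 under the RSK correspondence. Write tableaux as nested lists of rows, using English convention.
Insert each entry of the permutation into P by Schensted row insertion, recording in Q the position of each new cell.

Insert 5: appended to row 1. P = [[5]].
Insert 8: appended to row 1. P = [[5, 8]].
Insert 6: 6 bumps 8 from row 1; 8 starts row 2. P = [[5, 6], [8]].
Insert 1: 1 bumps 5 from row 1; 5 bumps 8 from row 2; 8 starts row 3. P = [[1, 6], [5], [8]].
Insert 4: 4 bumps 6 from row 1; 6 appends to row 2. P = [[1, 4], [5, 6], [8]].
Insert 7: appended to row 1. P = [[1, 4, 7], [5, 6], [8]].
Insert 3: 3 bumps 4 from row 1; 4 bumps 5 from row 2; 5 bumps 8 from row 3; 8 starts row 4. P = [[1, 3, 7], [4, 6], [5], [8]].
Insert 2: 2 bumps 3 from row 1; 3 bumps 4 from row 2; 4 bumps 5 from row 3; 5 bumps 8 from row 4; 8 starts row 5. P = [[1, 2, 7], [3, 6], [4], [5], [8]].

So P = [[1, 2, 7], [3, 6], [4], [5], [8]], Q = [[1, 2, 6], [3, 5], [4], [7], [8]].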